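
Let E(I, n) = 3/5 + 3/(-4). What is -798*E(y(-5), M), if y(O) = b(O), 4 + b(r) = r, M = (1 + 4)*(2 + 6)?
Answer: 1197/10 ≈ 119.70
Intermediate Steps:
M = 40 (M = 5*8 = 40)
b(r) = -4 + r
y(O) = -4 + O
E(I, n) = -3/20 (E(I, n) = 3*(⅕) + 3*(-¼) = ⅗ - ¾ = -3/20)
-798*E(y(-5), M) = -798*(-3/20) = 1197/10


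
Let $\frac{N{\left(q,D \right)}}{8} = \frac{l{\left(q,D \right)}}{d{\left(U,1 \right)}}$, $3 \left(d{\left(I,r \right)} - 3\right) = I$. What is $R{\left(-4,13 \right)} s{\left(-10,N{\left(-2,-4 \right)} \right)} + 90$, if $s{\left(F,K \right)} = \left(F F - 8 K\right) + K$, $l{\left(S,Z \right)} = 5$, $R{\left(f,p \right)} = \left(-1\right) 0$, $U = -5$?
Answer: $90$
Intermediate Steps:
$d{\left(I,r \right)} = 3 + \frac{I}{3}$
$R{\left(f,p \right)} = 0$
$N{\left(q,D \right)} = 30$ ($N{\left(q,D \right)} = 8 \frac{5}{3 + \frac{1}{3} \left(-5\right)} = 8 \frac{5}{3 - \frac{5}{3}} = 8 \frac{5}{\frac{4}{3}} = 8 \cdot 5 \cdot \frac{3}{4} = 8 \cdot \frac{15}{4} = 30$)
$s{\left(F,K \right)} = F^{2} - 7 K$ ($s{\left(F,K \right)} = \left(F^{2} - 8 K\right) + K = F^{2} - 7 K$)
$R{\left(-4,13 \right)} s{\left(-10,N{\left(-2,-4 \right)} \right)} + 90 = 0 \left(\left(-10\right)^{2} - 210\right) + 90 = 0 \left(100 - 210\right) + 90 = 0 \left(-110\right) + 90 = 0 + 90 = 90$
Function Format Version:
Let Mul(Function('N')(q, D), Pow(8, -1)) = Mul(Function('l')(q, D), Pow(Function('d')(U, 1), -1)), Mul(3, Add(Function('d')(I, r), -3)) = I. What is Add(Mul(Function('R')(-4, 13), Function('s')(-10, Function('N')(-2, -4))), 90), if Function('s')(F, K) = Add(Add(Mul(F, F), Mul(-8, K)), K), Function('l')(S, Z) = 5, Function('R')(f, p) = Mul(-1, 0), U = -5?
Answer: 90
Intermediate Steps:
Function('d')(I, r) = Add(3, Mul(Rational(1, 3), I))
Function('R')(f, p) = 0
Function('N')(q, D) = 30 (Function('N')(q, D) = Mul(8, Mul(5, Pow(Add(3, Mul(Rational(1, 3), -5)), -1))) = Mul(8, Mul(5, Pow(Add(3, Rational(-5, 3)), -1))) = Mul(8, Mul(5, Pow(Rational(4, 3), -1))) = Mul(8, Mul(5, Rational(3, 4))) = Mul(8, Rational(15, 4)) = 30)
Function('s')(F, K) = Add(Pow(F, 2), Mul(-7, K)) (Function('s')(F, K) = Add(Add(Pow(F, 2), Mul(-8, K)), K) = Add(Pow(F, 2), Mul(-7, K)))
Add(Mul(Function('R')(-4, 13), Function('s')(-10, Function('N')(-2, -4))), 90) = Add(Mul(0, Add(Pow(-10, 2), Mul(-7, 30))), 90) = Add(Mul(0, Add(100, -210)), 90) = Add(Mul(0, -110), 90) = Add(0, 90) = 90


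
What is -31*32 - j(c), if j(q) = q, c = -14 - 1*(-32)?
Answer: -1010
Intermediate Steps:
c = 18 (c = -14 + 32 = 18)
-31*32 - j(c) = -31*32 - 1*18 = -992 - 18 = -1010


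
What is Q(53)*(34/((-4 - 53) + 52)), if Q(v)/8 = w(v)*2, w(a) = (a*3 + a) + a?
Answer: -28832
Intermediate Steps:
w(a) = 5*a (w(a) = (3*a + a) + a = 4*a + a = 5*a)
Q(v) = 80*v (Q(v) = 8*((5*v)*2) = 8*(10*v) = 80*v)
Q(53)*(34/((-4 - 53) + 52)) = (80*53)*(34/((-4 - 53) + 52)) = 4240*(34/(-57 + 52)) = 4240*(34/(-5)) = 4240*(34*(-1/5)) = 4240*(-34/5) = -28832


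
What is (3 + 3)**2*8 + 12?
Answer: 300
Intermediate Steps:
(3 + 3)**2*8 + 12 = 6**2*8 + 12 = 36*8 + 12 = 288 + 12 = 300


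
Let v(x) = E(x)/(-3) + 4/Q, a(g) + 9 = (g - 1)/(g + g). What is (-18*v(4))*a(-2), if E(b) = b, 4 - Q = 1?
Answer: 0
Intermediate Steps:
Q = 3 (Q = 4 - 1*1 = 4 - 1 = 3)
a(g) = -9 + (-1 + g)/(2*g) (a(g) = -9 + (g - 1)/(g + g) = -9 + (-1 + g)/((2*g)) = -9 + (-1 + g)*(1/(2*g)) = -9 + (-1 + g)/(2*g))
v(x) = 4/3 - x/3 (v(x) = x/(-3) + 4/3 = x*(-⅓) + 4*(⅓) = -x/3 + 4/3 = 4/3 - x/3)
(-18*v(4))*a(-2) = (-18*(4/3 - ⅓*4))*((½)*(-1 - 17*(-2))/(-2)) = (-18*(4/3 - 4/3))*((½)*(-½)*(-1 + 34)) = (-18*0)*((½)*(-½)*33) = 0*(-33/4) = 0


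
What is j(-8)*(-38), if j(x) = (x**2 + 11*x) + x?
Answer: 1216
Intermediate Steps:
j(x) = x**2 + 12*x
j(-8)*(-38) = -8*(12 - 8)*(-38) = -8*4*(-38) = -32*(-38) = 1216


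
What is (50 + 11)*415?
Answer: 25315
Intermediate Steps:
(50 + 11)*415 = 61*415 = 25315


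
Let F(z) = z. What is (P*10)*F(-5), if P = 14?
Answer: -700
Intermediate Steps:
(P*10)*F(-5) = (14*10)*(-5) = 140*(-5) = -700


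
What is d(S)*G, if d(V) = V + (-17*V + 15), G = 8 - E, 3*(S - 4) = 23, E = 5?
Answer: -515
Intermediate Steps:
S = 35/3 (S = 4 + (1/3)*23 = 4 + 23/3 = 35/3 ≈ 11.667)
G = 3 (G = 8 - 1*5 = 8 - 5 = 3)
d(V) = 15 - 16*V (d(V) = V + (15 - 17*V) = 15 - 16*V)
d(S)*G = (15 - 16*35/3)*3 = (15 - 560/3)*3 = -515/3*3 = -515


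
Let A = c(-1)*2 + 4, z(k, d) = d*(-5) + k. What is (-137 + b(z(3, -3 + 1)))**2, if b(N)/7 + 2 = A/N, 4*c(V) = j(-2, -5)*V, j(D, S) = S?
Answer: 87025/4 ≈ 21756.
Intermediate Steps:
z(k, d) = k - 5*d (z(k, d) = -5*d + k = k - 5*d)
c(V) = -5*V/4 (c(V) = (-5*V)/4 = -5*V/4)
A = 13/2 (A = -5/4*(-1)*2 + 4 = (5/4)*2 + 4 = 5/2 + 4 = 13/2 ≈ 6.5000)
b(N) = -14 + 91/(2*N) (b(N) = -14 + 7*(13/(2*N)) = -14 + 91/(2*N))
(-137 + b(z(3, -3 + 1)))**2 = (-137 + (-14 + 91/(2*(3 - 5*(-3 + 1)))))**2 = (-137 + (-14 + 91/(2*(3 - 5*(-2)))))**2 = (-137 + (-14 + 91/(2*(3 + 10))))**2 = (-137 + (-14 + (91/2)/13))**2 = (-137 + (-14 + (91/2)*(1/13)))**2 = (-137 + (-14 + 7/2))**2 = (-137 - 21/2)**2 = (-295/2)**2 = 87025/4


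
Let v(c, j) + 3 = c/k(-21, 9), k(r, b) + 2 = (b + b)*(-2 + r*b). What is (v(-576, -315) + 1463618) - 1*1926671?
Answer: -99557004/215 ≈ -4.6306e+5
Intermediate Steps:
k(r, b) = -2 + 2*b*(-2 + b*r) (k(r, b) = -2 + (b + b)*(-2 + r*b) = -2 + (2*b)*(-2 + b*r) = -2 + 2*b*(-2 + b*r))
v(c, j) = -3 - c/3440 (v(c, j) = -3 + c/(-2 - 4*9 + 2*(-21)*9²) = -3 + c/(-2 - 36 + 2*(-21)*81) = -3 + c/(-2 - 36 - 3402) = -3 + c/(-3440) = -3 + c*(-1/3440) = -3 - c/3440)
(v(-576, -315) + 1463618) - 1*1926671 = ((-3 - 1/3440*(-576)) + 1463618) - 1*1926671 = ((-3 + 36/215) + 1463618) - 1926671 = (-609/215 + 1463618) - 1926671 = 314677261/215 - 1926671 = -99557004/215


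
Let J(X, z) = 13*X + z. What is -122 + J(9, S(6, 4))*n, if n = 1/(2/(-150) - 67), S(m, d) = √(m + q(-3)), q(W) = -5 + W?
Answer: -621947/5026 - 75*I*√2/5026 ≈ -123.75 - 0.021103*I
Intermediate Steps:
S(m, d) = √(-8 + m) (S(m, d) = √(m + (-5 - 3)) = √(m - 8) = √(-8 + m))
n = -75/5026 (n = 1/(2*(-1/150) - 67) = 1/(-1/75 - 67) = 1/(-5026/75) = -75/5026 ≈ -0.014922)
J(X, z) = z + 13*X
-122 + J(9, S(6, 4))*n = -122 + (√(-8 + 6) + 13*9)*(-75/5026) = -122 + (√(-2) + 117)*(-75/5026) = -122 + (I*√2 + 117)*(-75/5026) = -122 + (117 + I*√2)*(-75/5026) = -122 + (-8775/5026 - 75*I*√2/5026) = -621947/5026 - 75*I*√2/5026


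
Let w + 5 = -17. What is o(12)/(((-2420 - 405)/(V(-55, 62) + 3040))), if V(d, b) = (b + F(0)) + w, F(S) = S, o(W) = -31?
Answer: 19096/565 ≈ 33.798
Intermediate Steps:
w = -22 (w = -5 - 17 = -22)
V(d, b) = -22 + b (V(d, b) = (b + 0) - 22 = b - 22 = -22 + b)
o(12)/(((-2420 - 405)/(V(-55, 62) + 3040))) = -31*((-22 + 62) + 3040)/(-2420 - 405) = -31/((-2825/(40 + 3040))) = -31/((-2825/3080)) = -31/((-2825*1/3080)) = -31/(-565/616) = -31*(-616/565) = 19096/565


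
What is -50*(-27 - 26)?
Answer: 2650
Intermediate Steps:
-50*(-27 - 26) = -50*(-53) = 2650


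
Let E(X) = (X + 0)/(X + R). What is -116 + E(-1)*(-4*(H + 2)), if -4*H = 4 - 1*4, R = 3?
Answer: -112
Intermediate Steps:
E(X) = X/(3 + X) (E(X) = (X + 0)/(X + 3) = X/(3 + X))
H = 0 (H = -(4 - 1*4)/4 = -(4 - 4)/4 = -¼*0 = 0)
-116 + E(-1)*(-4*(H + 2)) = -116 + (-1/(3 - 1))*(-4*(0 + 2)) = -116 + (-1/2)*(-4*2) = -116 - 1*½*(-8) = -116 - ½*(-8) = -116 + 4 = -112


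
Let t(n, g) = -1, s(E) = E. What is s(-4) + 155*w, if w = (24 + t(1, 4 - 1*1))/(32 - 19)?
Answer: 3513/13 ≈ 270.23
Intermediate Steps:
w = 23/13 (w = (24 - 1)/(32 - 19) = 23/13 ≈ 1.7692)
s(-4) + 155*w = -4 + 155*(23/13) = -4 + 3565/13 = 3513/13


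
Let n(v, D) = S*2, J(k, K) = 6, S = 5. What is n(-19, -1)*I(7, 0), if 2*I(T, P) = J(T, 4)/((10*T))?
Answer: 3/7 ≈ 0.42857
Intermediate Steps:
I(T, P) = 3/(10*T) (I(T, P) = (6/((10*T)))/2 = (6*(1/(10*T)))/2 = (3/(5*T))/2 = 3/(10*T))
n(v, D) = 10 (n(v, D) = 5*2 = 10)
n(-19, -1)*I(7, 0) = 10*((3/10)/7) = 10*((3/10)*(⅐)) = 10*(3/70) = 3/7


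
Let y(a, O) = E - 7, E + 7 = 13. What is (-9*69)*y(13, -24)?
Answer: 621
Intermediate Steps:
E = 6 (E = -7 + 13 = 6)
y(a, O) = -1 (y(a, O) = 6 - 7 = -1)
(-9*69)*y(13, -24) = -9*69*(-1) = -621*(-1) = 621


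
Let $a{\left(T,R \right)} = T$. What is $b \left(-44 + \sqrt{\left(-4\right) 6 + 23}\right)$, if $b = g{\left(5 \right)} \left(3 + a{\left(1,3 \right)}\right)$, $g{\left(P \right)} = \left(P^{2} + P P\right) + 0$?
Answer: $-8800 + 200 i \approx -8800.0 + 200.0 i$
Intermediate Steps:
$g{\left(P \right)} = 2 P^{2}$ ($g{\left(P \right)} = \left(P^{2} + P^{2}\right) + 0 = 2 P^{2} + 0 = 2 P^{2}$)
$b = 200$ ($b = 2 \cdot 5^{2} \left(3 + 1\right) = 2 \cdot 25 \cdot 4 = 50 \cdot 4 = 200$)
$b \left(-44 + \sqrt{\left(-4\right) 6 + 23}\right) = 200 \left(-44 + \sqrt{\left(-4\right) 6 + 23}\right) = 200 \left(-44 + \sqrt{-24 + 23}\right) = 200 \left(-44 + \sqrt{-1}\right) = 200 \left(-44 + i\right) = -8800 + 200 i$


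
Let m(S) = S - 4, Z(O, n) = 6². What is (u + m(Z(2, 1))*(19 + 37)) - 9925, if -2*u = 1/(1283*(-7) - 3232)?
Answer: -198656657/24426 ≈ -8133.0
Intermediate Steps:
Z(O, n) = 36
m(S) = -4 + S
u = 1/24426 (u = -1/(2*(1283*(-7) - 3232)) = -1/(2*(-8981 - 3232)) = -½/(-12213) = -½*(-1/12213) = 1/24426 ≈ 4.0940e-5)
(u + m(Z(2, 1))*(19 + 37)) - 9925 = (1/24426 + (-4 + 36)*(19 + 37)) - 9925 = (1/24426 + 32*56) - 9925 = (1/24426 + 1792) - 9925 = 43771393/24426 - 9925 = -198656657/24426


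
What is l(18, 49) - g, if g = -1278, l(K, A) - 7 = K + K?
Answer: 1321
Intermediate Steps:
l(K, A) = 7 + 2*K (l(K, A) = 7 + (K + K) = 7 + 2*K)
l(18, 49) - g = (7 + 2*18) - 1*(-1278) = (7 + 36) + 1278 = 43 + 1278 = 1321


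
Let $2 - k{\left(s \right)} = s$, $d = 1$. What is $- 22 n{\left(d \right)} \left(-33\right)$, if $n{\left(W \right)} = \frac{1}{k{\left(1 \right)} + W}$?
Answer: $363$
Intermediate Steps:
$k{\left(s \right)} = 2 - s$
$n{\left(W \right)} = \frac{1}{1 + W}$ ($n{\left(W \right)} = \frac{1}{\left(2 - 1\right) + W} = \frac{1}{1 + W}$)
$- 22 n{\left(d \right)} \left(-33\right) = - \frac{22}{1 + 1} \left(-33\right) = - \frac{22}{2} \left(-33\right) = \left(-22\right) \frac{1}{2} \left(-33\right) = \left(-11\right) \left(-33\right) = 363$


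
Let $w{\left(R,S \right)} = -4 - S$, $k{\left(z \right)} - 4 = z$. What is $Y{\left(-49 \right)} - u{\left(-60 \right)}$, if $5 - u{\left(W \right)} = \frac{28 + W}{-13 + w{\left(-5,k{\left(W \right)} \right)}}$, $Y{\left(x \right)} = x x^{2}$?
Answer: $- \frac{4588538}{39} \approx -1.1765 \cdot 10^{5}$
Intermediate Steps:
$k{\left(z \right)} = 4 + z$
$Y{\left(x \right)} = x^{3}$
$u{\left(W \right)} = 5 - \frac{28 + W}{-21 - W}$ ($u{\left(W \right)} = 5 - \frac{28 + W}{-13 - \left(8 + W\right)} = 5 - \frac{28 + W}{-21 - W}$)
$Y{\left(-49 \right)} - u{\left(-60 \right)} = \left(-49\right)^{3} - \frac{133 + 6 \left(-60\right)}{21 - 60} = -117649 - \frac{133 - 360}{-39} = -117649 - \left(- \frac{1}{39}\right) \left(-227\right) = -117649 - \frac{227}{39} = - \frac{4588538}{39}$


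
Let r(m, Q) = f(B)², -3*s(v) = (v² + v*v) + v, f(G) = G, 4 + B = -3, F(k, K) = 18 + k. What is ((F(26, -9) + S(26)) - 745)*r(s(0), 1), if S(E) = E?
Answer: -33075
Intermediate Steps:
B = -7 (B = -4 - 3 = -7)
s(v) = -2*v²/3 - v/3 (s(v) = -((v² + v*v) + v)/3 = -((v² + v²) + v)/3 = -(2*v² + v)/3 = -(v + 2*v²)/3 = -2*v²/3 - v/3)
r(m, Q) = 49 (r(m, Q) = (-7)² = 49)
((F(26, -9) + S(26)) - 745)*r(s(0), 1) = (((18 + 26) + 26) - 745)*49 = ((44 + 26) - 745)*49 = (70 - 745)*49 = -675*49 = -33075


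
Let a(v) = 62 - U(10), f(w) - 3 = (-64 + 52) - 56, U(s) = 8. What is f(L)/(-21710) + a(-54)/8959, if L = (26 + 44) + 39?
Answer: 26995/2992306 ≈ 0.0090215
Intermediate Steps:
L = 109 (L = 70 + 39 = 109)
f(w) = -65 (f(w) = 3 + ((-64 + 52) - 56) = 3 + (-12 - 56) = 3 - 68 = -65)
a(v) = 54 (a(v) = 62 - 1*8 = 62 - 8 = 54)
f(L)/(-21710) + a(-54)/8959 = -65/(-21710) + 54/8959 = -65*(-1/21710) + 54*(1/8959) = 1/334 + 54/8959 = 26995/2992306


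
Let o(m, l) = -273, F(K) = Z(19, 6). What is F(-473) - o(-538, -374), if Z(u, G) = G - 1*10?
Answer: 269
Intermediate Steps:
Z(u, G) = -10 + G (Z(u, G) = G - 10 = -10 + G)
F(K) = -4 (F(K) = -10 + 6 = -4)
F(-473) - o(-538, -374) = -4 - 1*(-273) = -4 + 273 = 269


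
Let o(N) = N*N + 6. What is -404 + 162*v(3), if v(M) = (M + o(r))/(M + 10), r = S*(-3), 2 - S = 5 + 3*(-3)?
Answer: 48694/13 ≈ 3745.7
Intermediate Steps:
S = 6 (S = 2 - (5 + 3*(-3)) = 2 - (5 - 9) = 2 - 1*(-4) = 2 + 4 = 6)
r = -18 (r = 6*(-3) = -18)
o(N) = 6 + N² (o(N) = N² + 6 = 6 + N²)
v(M) = (330 + M)/(10 + M) (v(M) = (M + (6 + (-18)²))/(M + 10) = (M + (6 + 324))/(10 + M) = (M + 330)/(10 + M) = (330 + M)/(10 + M))
-404 + 162*v(3) = -404 + 162*((330 + 3)/(10 + 3)) = -404 + 162*(333/13) = -404 + 53946/13 = 48694/13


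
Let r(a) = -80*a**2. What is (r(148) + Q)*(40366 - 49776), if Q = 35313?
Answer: 16157035870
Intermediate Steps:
(r(148) + Q)*(40366 - 49776) = (-80*148**2 + 35313)*(40366 - 49776) = (-80*21904 + 35313)*(-9410) = (-1752320 + 35313)*(-9410) = -1717007*(-9410) = 16157035870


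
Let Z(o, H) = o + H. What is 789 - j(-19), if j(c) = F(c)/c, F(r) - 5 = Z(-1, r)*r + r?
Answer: 15357/19 ≈ 808.26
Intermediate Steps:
Z(o, H) = H + o
F(r) = 5 + r + r*(-1 + r) (F(r) = 5 + ((r - 1)*r + r) = 5 + ((-1 + r)*r + r) = 5 + (r*(-1 + r) + r) = 5 + (r + r*(-1 + r)) = 5 + r + r*(-1 + r))
j(c) = (5 + c²)/c
789 - j(-19) = 789 - (-19 + 5/(-19)) = 789 - (-19 + 5*(-1/19)) = 789 - (-19 - 5/19) = 789 - 1*(-366/19) = 789 + 366/19 = 15357/19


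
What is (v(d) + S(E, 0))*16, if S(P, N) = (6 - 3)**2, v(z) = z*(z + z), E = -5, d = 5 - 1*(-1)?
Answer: 1296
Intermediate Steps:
d = 6 (d = 5 + 1 = 6)
v(z) = 2*z**2 (v(z) = z*(2*z) = 2*z**2)
S(P, N) = 9 (S(P, N) = 3**2 = 9)
(v(d) + S(E, 0))*16 = (2*6**2 + 9)*16 = (2*36 + 9)*16 = (72 + 9)*16 = 81*16 = 1296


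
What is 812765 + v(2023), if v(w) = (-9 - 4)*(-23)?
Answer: 813064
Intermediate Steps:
v(w) = 299 (v(w) = -13*(-23) = 299)
812765 + v(2023) = 812765 + 299 = 813064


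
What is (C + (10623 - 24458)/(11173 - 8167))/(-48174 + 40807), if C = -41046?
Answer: 123398111/22145202 ≈ 5.5722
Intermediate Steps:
(C + (10623 - 24458)/(11173 - 8167))/(-48174 + 40807) = (-41046 + (10623 - 24458)/(11173 - 8167))/(-48174 + 40807) = (-41046 - 13835/3006)/(-7367) = (-41046 - 13835*1/3006)*(-1/7367) = (-41046 - 13835/3006)*(-1/7367) = -123398111/3006*(-1/7367) = 123398111/22145202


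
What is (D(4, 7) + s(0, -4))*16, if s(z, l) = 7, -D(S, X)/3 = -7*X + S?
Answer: 2272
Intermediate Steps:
D(S, X) = -3*S + 21*X (D(S, X) = -3*(-7*X + S) = -3*(S - 7*X) = -3*S + 21*X)
(D(4, 7) + s(0, -4))*16 = ((-3*4 + 21*7) + 7)*16 = ((-12 + 147) + 7)*16 = (135 + 7)*16 = 142*16 = 2272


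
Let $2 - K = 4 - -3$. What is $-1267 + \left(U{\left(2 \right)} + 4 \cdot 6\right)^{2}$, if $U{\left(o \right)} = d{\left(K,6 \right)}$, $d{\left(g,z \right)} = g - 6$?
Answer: $-1098$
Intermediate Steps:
$K = -5$ ($K = 2 - \left(4 - -3\right) = 2 - \left(4 + 3\right) = 2 - 7 = -5$)
$d{\left(g,z \right)} = -6 + g$ ($d{\left(g,z \right)} = g - 6 = -6 + g$)
$U{\left(o \right)} = -11$ ($U{\left(o \right)} = -6 - 5 = -11$)
$-1267 + \left(U{\left(2 \right)} + 4 \cdot 6\right)^{2} = -1267 + \left(-11 + 4 \cdot 6\right)^{2} = -1267 + \left(-11 + 24\right)^{2} = -1267 + 13^{2} = -1267 + 169 = -1098$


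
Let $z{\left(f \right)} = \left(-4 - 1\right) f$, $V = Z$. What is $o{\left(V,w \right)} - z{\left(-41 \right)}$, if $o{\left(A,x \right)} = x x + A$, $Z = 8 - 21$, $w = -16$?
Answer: $38$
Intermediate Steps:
$Z = -13$
$V = -13$
$o{\left(A,x \right)} = A + x^{2}$ ($o{\left(A,x \right)} = x^{2} + A = A + x^{2}$)
$z{\left(f \right)} = - 5 f$
$o{\left(V,w \right)} - z{\left(-41 \right)} = \left(-13 + \left(-16\right)^{2}\right) - \left(-5\right) \left(-41\right) = \left(-13 + 256\right) - 205 = 243 - 205 = 38$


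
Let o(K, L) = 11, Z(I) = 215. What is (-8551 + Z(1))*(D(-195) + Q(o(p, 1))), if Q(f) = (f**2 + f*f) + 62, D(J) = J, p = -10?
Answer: -908624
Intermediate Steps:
Q(f) = 62 + 2*f**2 (Q(f) = (f**2 + f**2) + 62 = 2*f**2 + 62 = 62 + 2*f**2)
(-8551 + Z(1))*(D(-195) + Q(o(p, 1))) = (-8551 + 215)*(-195 + (62 + 2*11**2)) = -8336*(-195 + (62 + 2*121)) = -8336*(-195 + (62 + 242)) = -8336*(-195 + 304) = -8336*109 = -908624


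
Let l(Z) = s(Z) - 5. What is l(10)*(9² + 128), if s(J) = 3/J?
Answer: -9823/10 ≈ -982.30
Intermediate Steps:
l(Z) = -5 + 3/Z (l(Z) = 3/Z - 5 = -5 + 3/Z)
l(10)*(9² + 128) = (-5 + 3/10)*(9² + 128) = (-5 + 3*(⅒))*(81 + 128) = (-5 + 3/10)*209 = -47/10*209 = -9823/10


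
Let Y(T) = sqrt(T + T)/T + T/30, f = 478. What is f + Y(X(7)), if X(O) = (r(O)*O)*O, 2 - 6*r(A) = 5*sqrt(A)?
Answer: 43069/90 - 49*sqrt(7)/36 + 2*sqrt(3)/(7*sqrt(2 - 5*sqrt(7))) ≈ 474.94 - 0.14768*I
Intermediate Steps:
r(A) = 1/3 - 5*sqrt(A)/6
X(O) = O**2*(1/3 - 5*sqrt(O)/6) (X(O) = ((1/3 - 5*sqrt(O)/6)*O)*O = (O*(1/3 - 5*sqrt(O)/6))*O = O**2*(1/3 - 5*sqrt(O)/6))
Y(T) = T/30 + sqrt(2)/sqrt(T) (Y(T) = sqrt(2*T)/T + T*(1/30) = (sqrt(2)*sqrt(T))/T + T/30 = sqrt(2)/sqrt(T) + T/30 = T/30 + sqrt(2)/sqrt(T))
f + Y(X(7)) = 478 + (((1/6)*7**2*(2 - 5*sqrt(7)))/30 + sqrt(2)/sqrt((1/6)*7**2*(2 - 5*sqrt(7)))) = 478 + (((1/6)*49*(2 - 5*sqrt(7)))/30 + sqrt(2)/sqrt((1/6)*49*(2 - 5*sqrt(7)))) = 478 + ((49/3 - 245*sqrt(7)/6)/30 + sqrt(2)/sqrt(49/3 - 245*sqrt(7)/6)) = 478 + ((49/90 - 49*sqrt(7)/36) + sqrt(2)/sqrt(49/3 - 245*sqrt(7)/6)) = 478 + (49/90 - 49*sqrt(7)/36 + sqrt(2)/sqrt(49/3 - 245*sqrt(7)/6)) = 43069/90 - 49*sqrt(7)/36 + sqrt(2)/sqrt(49/3 - 245*sqrt(7)/6)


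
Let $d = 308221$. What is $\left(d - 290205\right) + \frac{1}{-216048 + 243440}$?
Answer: $\frac{493494273}{27392} \approx 18016.0$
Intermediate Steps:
$\left(d - 290205\right) + \frac{1}{-216048 + 243440} = \left(308221 - 290205\right) + \frac{1}{-216048 + 243440} = 18016 + \frac{1}{27392} = \frac{493494273}{27392}$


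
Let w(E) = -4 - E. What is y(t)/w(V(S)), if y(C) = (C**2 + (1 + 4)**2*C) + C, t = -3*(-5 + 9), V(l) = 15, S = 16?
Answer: 168/19 ≈ 8.8421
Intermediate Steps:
t = -12 (t = -3*4 = -12)
y(C) = C**2 + 26*C (y(C) = (C**2 + 5**2*C) + C = (C**2 + 25*C) + C = C**2 + 26*C)
y(t)/w(V(S)) = (-12*(26 - 12))/(-4 - 1*15) = (-12*14)/(-4 - 15) = -168/(-19) = -168*(-1/19) = 168/19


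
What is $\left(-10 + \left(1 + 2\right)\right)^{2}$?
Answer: $49$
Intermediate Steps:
$\left(-10 + \left(1 + 2\right)\right)^{2} = \left(-10 + 3\right)^{2} = \left(-7\right)^{2} = 49$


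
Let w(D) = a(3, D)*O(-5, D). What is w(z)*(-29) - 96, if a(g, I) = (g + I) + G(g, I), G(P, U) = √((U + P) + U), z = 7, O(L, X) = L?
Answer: 1354 + 145*√17 ≈ 1951.8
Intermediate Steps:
G(P, U) = √(P + 2*U) (G(P, U) = √((P + U) + U) = √(P + 2*U))
a(g, I) = I + g + √(g + 2*I) (a(g, I) = (g + I) + √(g + 2*I) = (I + g) + √(g + 2*I) = I + g + √(g + 2*I))
w(D) = -15 - 5*D - 5*√(3 + 2*D) (w(D) = (D + 3 + √(3 + 2*D))*(-5) = (3 + D + √(3 + 2*D))*(-5) = -15 - 5*D - 5*√(3 + 2*D))
w(z)*(-29) - 96 = (-15 - 5*7 - 5*√(3 + 2*7))*(-29) - 96 = (-15 - 35 - 5*√(3 + 14))*(-29) - 96 = (-15 - 35 - 5*√17)*(-29) - 96 = (-50 - 5*√17)*(-29) - 96 = (1450 + 145*√17) - 96 = 1354 + 145*√17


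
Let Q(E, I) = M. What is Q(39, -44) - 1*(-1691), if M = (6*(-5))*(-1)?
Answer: 1721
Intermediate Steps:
M = 30 (M = -30*(-1) = 30)
Q(E, I) = 30
Q(39, -44) - 1*(-1691) = 30 - 1*(-1691) = 30 + 1691 = 1721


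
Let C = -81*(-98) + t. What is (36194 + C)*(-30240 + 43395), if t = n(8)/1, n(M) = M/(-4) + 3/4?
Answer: 2322160065/4 ≈ 5.8054e+8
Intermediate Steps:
n(M) = 3/4 - M/4 (n(M) = M*(-1/4) + 3*(1/4) = -M/4 + 3/4 = 3/4 - M/4)
t = -5/4 (t = (3/4 - 1/4*8)/1 = (3/4 - 2)*1 = -5/4*1 = -5/4 ≈ -1.2500)
C = 31747/4 (C = -81*(-98) - 5/4 = 7938 - 5/4 = 31747/4 ≈ 7936.8)
(36194 + C)*(-30240 + 43395) = (36194 + 31747/4)*(-30240 + 43395) = (176523/4)*13155 = 2322160065/4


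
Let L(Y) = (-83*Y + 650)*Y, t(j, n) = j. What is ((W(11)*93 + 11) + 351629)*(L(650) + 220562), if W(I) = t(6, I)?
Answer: -12124218214724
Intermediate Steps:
W(I) = 6
L(Y) = Y*(650 - 83*Y) (L(Y) = (650 - 83*Y)*Y = Y*(650 - 83*Y))
((W(11)*93 + 11) + 351629)*(L(650) + 220562) = ((6*93 + 11) + 351629)*(650*(650 - 83*650) + 220562) = ((558 + 11) + 351629)*(650*(650 - 53950) + 220562) = (569 + 351629)*(650*(-53300) + 220562) = 352198*(-34645000 + 220562) = 352198*(-34424438) = -12124218214724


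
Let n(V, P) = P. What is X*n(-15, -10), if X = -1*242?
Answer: 2420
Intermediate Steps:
X = -242
X*n(-15, -10) = -242*(-10) = 2420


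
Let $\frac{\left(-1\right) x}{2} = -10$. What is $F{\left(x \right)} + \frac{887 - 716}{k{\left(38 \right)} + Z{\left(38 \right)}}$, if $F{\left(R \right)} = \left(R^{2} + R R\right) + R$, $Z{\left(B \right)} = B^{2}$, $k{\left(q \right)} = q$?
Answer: $\frac{21323}{26} \approx 820.12$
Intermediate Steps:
$x = 20$ ($x = \left(-2\right) \left(-10\right) = 20$)
$F{\left(R \right)} = R + 2 R^{2}$ ($F{\left(R \right)} = \left(R^{2} + R^{2}\right) + R = 2 R^{2} + R = R + 2 R^{2}$)
$F{\left(x \right)} + \frac{887 - 716}{k{\left(38 \right)} + Z{\left(38 \right)}} = 20 \left(1 + 2 \cdot 20\right) + \frac{887 - 716}{38 + 38^{2}} = 20 \left(1 + 40\right) + \frac{171}{38 + 1444} = 20 \cdot 41 + \frac{171}{1482} = 820 + 171 \cdot \frac{1}{1482} = 820 + \frac{3}{26} = \frac{21323}{26}$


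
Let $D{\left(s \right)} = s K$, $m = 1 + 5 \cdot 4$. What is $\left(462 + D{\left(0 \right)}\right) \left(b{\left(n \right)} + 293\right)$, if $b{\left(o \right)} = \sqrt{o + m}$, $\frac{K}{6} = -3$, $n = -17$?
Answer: $136290$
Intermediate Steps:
$m = 21$ ($m = 1 + 20 = 21$)
$K = -18$ ($K = 6 \left(-3\right) = -18$)
$D{\left(s \right)} = - 18 s$ ($D{\left(s \right)} = s \left(-18\right) = - 18 s$)
$b{\left(o \right)} = \sqrt{21 + o}$ ($b{\left(o \right)} = \sqrt{o + 21} = \sqrt{21 + o}$)
$\left(462 + D{\left(0 \right)}\right) \left(b{\left(n \right)} + 293\right) = \left(462 - 0\right) \left(\sqrt{21 - 17} + 293\right) = \left(462 + 0\right) \left(\sqrt{4} + 293\right) = 462 \left(2 + 293\right) = 462 \cdot 295 = 136290$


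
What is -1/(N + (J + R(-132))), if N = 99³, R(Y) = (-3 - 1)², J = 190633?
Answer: -1/1160948 ≈ -8.6137e-7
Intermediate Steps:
R(Y) = 16 (R(Y) = (-4)² = 16)
N = 970299
-1/(N + (J + R(-132))) = -1/(970299 + (190633 + 16)) = -1/(970299 + 190649) = -1/1160948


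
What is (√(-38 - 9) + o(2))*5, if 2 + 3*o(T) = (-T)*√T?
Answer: -10/3 - 10*√2/3 + 5*I*√47 ≈ -8.0474 + 34.278*I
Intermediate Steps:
o(T) = -⅔ - T^(3/2)/3 (o(T) = -⅔ + ((-T)*√T)/3 = -⅔ + (-T^(3/2))/3 = -⅔ - T^(3/2)/3)
(√(-38 - 9) + o(2))*5 = (√(-38 - 9) + (-⅔ - 2*√2/3))*5 = (√(-47) + (-⅔ - 2*√2/3))*5 = (I*√47 + (-⅔ - 2*√2/3))*5 = (-⅔ - 2*√2/3 + I*√47)*5 = -10/3 - 10*√2/3 + 5*I*√47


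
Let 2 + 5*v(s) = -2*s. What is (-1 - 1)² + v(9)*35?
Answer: -136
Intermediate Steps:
v(s) = -⅖ - 2*s/5 (v(s) = -⅖ + (-2*s)/5 = -⅖ - 2*s/5)
(-1 - 1)² + v(9)*35 = (-1 - 1)² + (-⅖ - ⅖*9)*35 = (-2)² + (-⅖ - 18/5)*35 = 4 - 4*35 = 4 - 140 = -136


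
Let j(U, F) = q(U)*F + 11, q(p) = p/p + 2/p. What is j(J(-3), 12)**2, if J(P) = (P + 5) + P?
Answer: 1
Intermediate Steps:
q(p) = 1 + 2/p
J(P) = 5 + 2*P (J(P) = (5 + P) + P = 5 + 2*P)
j(U, F) = 11 + F*(2 + U)/U (j(U, F) = ((2 + U)/U)*F + 11 = F*(2 + U)/U + 11 = 11 + F*(2 + U)/U)
j(J(-3), 12)**2 = (11 + 12 + 2*12/(5 + 2*(-3)))**2 = (11 + 12 + 2*12/(5 - 6))**2 = (11 + 12 + 2*12/(-1))**2 = (11 + 12 + 2*12*(-1))**2 = (11 + 12 - 24)**2 = (-1)**2 = 1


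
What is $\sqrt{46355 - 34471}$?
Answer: $2 \sqrt{2971} \approx 109.01$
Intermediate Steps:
$\sqrt{46355 - 34471} = \sqrt{11884} = 2 \sqrt{2971}$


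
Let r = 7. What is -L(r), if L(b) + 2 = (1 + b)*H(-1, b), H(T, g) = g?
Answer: -54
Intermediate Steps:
L(b) = -2 + b*(1 + b) (L(b) = -2 + (1 + b)*b = -2 + b*(1 + b))
-L(r) = -(-2 + 7 + 7²) = -(-2 + 7 + 49) = -1*54 = -54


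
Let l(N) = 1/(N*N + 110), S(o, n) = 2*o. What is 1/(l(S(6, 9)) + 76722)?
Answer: 254/19487389 ≈ 1.3034e-5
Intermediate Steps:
l(N) = 1/(110 + N²) (l(N) = 1/(N² + 110) = 1/(110 + N²))
1/(l(S(6, 9)) + 76722) = 1/(1/(110 + (2*6)²) + 76722) = 1/(1/(110 + 12²) + 76722) = 1/(1/(110 + 144) + 76722) = 1/(1/254 + 76722) = 1/(19487389/254) = 254/19487389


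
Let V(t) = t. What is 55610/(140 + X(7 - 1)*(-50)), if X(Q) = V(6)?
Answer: -5561/16 ≈ -347.56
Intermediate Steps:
X(Q) = 6
55610/(140 + X(7 - 1)*(-50)) = 55610/(140 + 6*(-50)) = 55610/(140 - 300) = 55610/(-160) = 55610*(-1/160) = -5561/16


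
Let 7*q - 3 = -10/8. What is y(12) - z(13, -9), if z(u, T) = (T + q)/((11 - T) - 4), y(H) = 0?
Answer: 35/64 ≈ 0.54688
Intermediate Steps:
q = ¼ (q = 3/7 + (-10/8)/7 = 3/7 + (-10*⅛)/7 = 3/7 + (⅐)*(-5/4) = 3/7 - 5/28 = ¼ ≈ 0.25000)
z(u, T) = (¼ + T)/(7 - T) (z(u, T) = (T + ¼)/((11 - T) - 4) = (¼ + T)/(7 - T))
y(12) - z(13, -9) = 0 - (-¼ - 1*(-9))/(-7 - 9) = 0 - (-¼ + 9)/(-16) = 0 - (-1)*35/(16*4) = 0 - 1*(-35/64) = 0 + 35/64 = 35/64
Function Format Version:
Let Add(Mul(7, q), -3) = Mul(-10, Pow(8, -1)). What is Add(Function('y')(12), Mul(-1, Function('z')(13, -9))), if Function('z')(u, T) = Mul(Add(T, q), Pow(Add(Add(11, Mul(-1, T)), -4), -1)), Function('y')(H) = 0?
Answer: Rational(35, 64) ≈ 0.54688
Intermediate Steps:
q = Rational(1, 4) (q = Add(Rational(3, 7), Mul(Rational(1, 7), Mul(-10, Pow(8, -1)))) = Add(Rational(3, 7), Mul(Rational(1, 7), Mul(-10, Rational(1, 8)))) = Add(Rational(3, 7), Mul(Rational(1, 7), Rational(-5, 4))) = Add(Rational(3, 7), Rational(-5, 28)) = Rational(1, 4) ≈ 0.25000)
Function('z')(u, T) = Mul(Pow(Add(7, Mul(-1, T)), -1), Add(Rational(1, 4), T)) (Function('z')(u, T) = Mul(Add(T, Rational(1, 4)), Pow(Add(Add(11, Mul(-1, T)), -4), -1)) = Mul(Add(Rational(1, 4), T), Pow(Add(7, Mul(-1, T)), -1)) = Mul(Pow(Add(7, Mul(-1, T)), -1), Add(Rational(1, 4), T)))
Add(Function('y')(12), Mul(-1, Function('z')(13, -9))) = Add(0, Mul(-1, Mul(Pow(Add(-7, -9), -1), Add(Rational(-1, 4), Mul(-1, -9))))) = Add(0, Mul(-1, Mul(Pow(-16, -1), Add(Rational(-1, 4), 9)))) = Add(0, Mul(-1, Mul(Rational(-1, 16), Rational(35, 4)))) = Add(0, Mul(-1, Rational(-35, 64))) = Add(0, Rational(35, 64)) = Rational(35, 64)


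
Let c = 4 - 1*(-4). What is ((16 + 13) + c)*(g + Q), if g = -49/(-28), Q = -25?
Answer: -3441/4 ≈ -860.25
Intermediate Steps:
c = 8 (c = 4 + 4 = 8)
g = 7/4 (g = -49*(-1/28) = 7/4 ≈ 1.7500)
((16 + 13) + c)*(g + Q) = ((16 + 13) + 8)*(7/4 - 25) = (29 + 8)*(-93/4) = 37*(-93/4) = -3441/4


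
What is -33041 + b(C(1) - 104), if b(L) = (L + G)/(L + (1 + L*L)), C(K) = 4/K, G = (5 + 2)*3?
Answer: -327139020/9901 ≈ -33041.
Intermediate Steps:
G = 21 (G = 7*3 = 21)
b(L) = (21 + L)/(1 + L + L²) (b(L) = (L + 21)/(L + (1 + L*L)) = (21 + L)/(L + (1 + L²)) = (21 + L)/(1 + L + L²))
-33041 + b(C(1) - 104) = -33041 + (21 + (4/1 - 104))/(1 + (4/1 - 104) + (4/1 - 104)²) = -33041 + (21 + (4*1 - 104))/(1 + (4*1 - 104) + (4*1 - 104)²) = -33041 + (21 + (4 - 104))/(1 + (4 - 104) + (4 - 104)²) = -33041 + (21 - 100)/(1 - 100 + (-100)²) = -33041 - 79/(1 - 100 + 10000) = -33041 - 79/9901 = -327139020/9901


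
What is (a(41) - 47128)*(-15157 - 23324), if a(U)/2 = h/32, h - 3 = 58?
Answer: 29014173747/16 ≈ 1.8134e+9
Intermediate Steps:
h = 61 (h = 3 + 58 = 61)
a(U) = 61/16 (a(U) = 2*(61/32) = 61/16)
(a(41) - 47128)*(-15157 - 23324) = (61/16 - 47128)*(-15157 - 23324) = -753987/16*(-38481) = 29014173747/16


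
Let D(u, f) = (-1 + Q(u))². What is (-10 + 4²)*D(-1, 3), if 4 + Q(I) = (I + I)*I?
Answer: 54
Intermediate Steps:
Q(I) = -4 + 2*I² (Q(I) = -4 + (I + I)*I = -4 + (2*I)*I = -4 + 2*I²)
D(u, f) = (-5 + 2*u²)² (D(u, f) = (-1 + (-4 + 2*u²))² = (-5 + 2*u²)²)
(-10 + 4²)*D(-1, 3) = (-10 + 4²)*(-5 + 2*(-1)²)² = (-10 + 16)*(-5 + 2*1)² = 6*(-5 + 2)² = 6*(-3)² = 6*9 = 54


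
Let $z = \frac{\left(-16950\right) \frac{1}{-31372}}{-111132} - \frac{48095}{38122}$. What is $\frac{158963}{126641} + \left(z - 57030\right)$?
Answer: $- \frac{1632515971974640674377}{28625561794584216} \approx -57030.0$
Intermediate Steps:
$z = - \frac{285171167185}{226037079576}$ ($z = \left(-16950\right) \left(- \frac{1}{31372}\right) \left(- \frac{1}{111132}\right) - \frac{48095}{38122} = \frac{8475}{15686} \left(- \frac{1}{111132}\right) - \frac{48095}{38122} = - \frac{2825}{581072184} - \frac{48095}{38122} = - \frac{285171167185}{226037079576} \approx -1.2616$)
$\frac{158963}{126641} + \left(z - 57030\right) = \frac{158963}{126641} - \frac{12891179819386465}{226037079576} = - \frac{1632515971974640674377}{28625561794584216}$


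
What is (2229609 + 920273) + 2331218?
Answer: 5481100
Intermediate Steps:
(2229609 + 920273) + 2331218 = 3149882 + 2331218 = 5481100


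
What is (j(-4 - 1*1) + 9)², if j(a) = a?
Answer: 16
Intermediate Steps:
(j(-4 - 1*1) + 9)² = ((-4 - 1*1) + 9)² = ((-4 - 1) + 9)² = (-5 + 9)² = 4² = 16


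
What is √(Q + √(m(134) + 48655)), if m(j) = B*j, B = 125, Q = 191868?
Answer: √(191868 + √65405) ≈ 438.32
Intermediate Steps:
m(j) = 125*j
√(Q + √(m(134) + 48655)) = √(191868 + √(125*134 + 48655)) = √(191868 + √(16750 + 48655)) = √(191868 + √65405)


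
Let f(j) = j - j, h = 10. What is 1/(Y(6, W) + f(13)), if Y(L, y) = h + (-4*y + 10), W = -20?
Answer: 1/100 ≈ 0.010000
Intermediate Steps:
f(j) = 0
Y(L, y) = 20 - 4*y (Y(L, y) = 10 + (-4*y + 10) = 10 + (10 - 4*y) = 20 - 4*y)
1/(Y(6, W) + f(13)) = 1/((20 - 4*(-20)) + 0) = 1/((20 + 80) + 0) = 1/(100 + 0) = 1/100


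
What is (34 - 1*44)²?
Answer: 100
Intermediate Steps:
(34 - 1*44)² = (34 - 44)² = (-10)² = 100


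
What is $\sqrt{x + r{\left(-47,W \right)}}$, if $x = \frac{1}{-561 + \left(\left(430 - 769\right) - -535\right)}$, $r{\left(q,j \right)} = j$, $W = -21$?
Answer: $\frac{i \sqrt{2798090}}{365} \approx 4.5829 i$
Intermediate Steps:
$x = - \frac{1}{365}$ ($x = \frac{1}{-561 + \left(-339 + 535\right)} = \frac{1}{-561 + 196} = \frac{1}{-365} = - \frac{1}{365} \approx -0.0027397$)
$\sqrt{x + r{\left(-47,W \right)}} = \sqrt{- \frac{1}{365} - 21} = \sqrt{- \frac{7666}{365}} = \frac{i \sqrt{2798090}}{365}$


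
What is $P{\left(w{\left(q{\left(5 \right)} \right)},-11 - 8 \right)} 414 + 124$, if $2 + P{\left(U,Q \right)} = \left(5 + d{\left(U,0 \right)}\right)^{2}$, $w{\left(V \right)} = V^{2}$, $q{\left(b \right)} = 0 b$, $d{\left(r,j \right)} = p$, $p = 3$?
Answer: $25792$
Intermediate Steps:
$d{\left(r,j \right)} = 3$
$q{\left(b \right)} = 0$
$P{\left(U,Q \right)} = 62$ ($P{\left(U,Q \right)} = -2 + \left(5 + 3\right)^{2} = -2 + 8^{2} = -2 + 64 = 62$)
$P{\left(w{\left(q{\left(5 \right)} \right)},-11 - 8 \right)} 414 + 124 = 62 \cdot 414 + 124 = 25668 + 124 = 25792$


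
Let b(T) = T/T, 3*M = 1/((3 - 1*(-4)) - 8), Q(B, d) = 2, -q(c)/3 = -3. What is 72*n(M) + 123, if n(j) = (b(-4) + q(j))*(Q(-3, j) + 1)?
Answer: 2283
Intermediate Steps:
q(c) = 9 (q(c) = -3*(-3) = 9)
M = -1/3 (M = 1/(3*((3 - 1*(-4)) - 8)) = 1/(3*((3 + 4) - 8)) = 1/(3*(7 - 8)) = (1/3)/(-1) = (1/3)*(-1) = -1/3 ≈ -0.33333)
b(T) = 1
n(j) = 30 (n(j) = (1 + 9)*(2 + 1) = 10*3 = 30)
72*n(M) + 123 = 72*30 + 123 = 2160 + 123 = 2283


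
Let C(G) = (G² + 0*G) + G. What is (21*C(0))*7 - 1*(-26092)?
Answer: 26092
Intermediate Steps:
C(G) = G + G² (C(G) = (G² + 0) + G = G² + G = G + G²)
(21*C(0))*7 - 1*(-26092) = (21*(0*(1 + 0)))*7 - 1*(-26092) = (21*(0*1))*7 + 26092 = (21*0)*7 + 26092 = 0*7 + 26092 = 0 + 26092 = 26092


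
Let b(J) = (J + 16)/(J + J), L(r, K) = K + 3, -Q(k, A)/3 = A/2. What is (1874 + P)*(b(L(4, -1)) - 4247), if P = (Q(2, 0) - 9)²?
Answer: -16588175/2 ≈ -8.2941e+6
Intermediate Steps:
Q(k, A) = -3*A/2
P = 81 (P = (-3/2*0 - 9)² = (0 - 9)² = (-9)² = 81)
L(r, K) = 3 + K
b(J) = (16 + J)/(2*J) (b(J) = (16 + J)/((2*J)) = (16 + J)*(1/(2*J)) = (16 + J)/(2*J))
(1874 + P)*(b(L(4, -1)) - 4247) = (1874 + 81)*((16 + (3 - 1))/(2*(3 - 1)) - 4247) = 1955*((½)*(16 + 2)/2 - 4247) = 1955*((½)*(½)*18 - 4247) = 1955*(9/2 - 4247) = 1955*(-8485/2) = -16588175/2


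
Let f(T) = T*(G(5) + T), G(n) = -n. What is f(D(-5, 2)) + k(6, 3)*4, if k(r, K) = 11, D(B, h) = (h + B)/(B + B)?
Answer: 4259/100 ≈ 42.590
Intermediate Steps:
D(B, h) = (B + h)/(2*B) (D(B, h) = (B + h)/((2*B)) = (B + h)*(1/(2*B)) = (B + h)/(2*B))
f(T) = T*(-5 + T) (f(T) = T*(-1*5 + T) = T*(-5 + T))
f(D(-5, 2)) + k(6, 3)*4 = ((½)*(-5 + 2)/(-5))*(-5 + (½)*(-5 + 2)/(-5)) + 11*4 = ((½)*(-⅕)*(-3))*(-5 + (½)*(-⅕)*(-3)) + 44 = 3*(-5 + 3/10)/10 + 44 = (3/10)*(-47/10) + 44 = -141/100 + 44 = 4259/100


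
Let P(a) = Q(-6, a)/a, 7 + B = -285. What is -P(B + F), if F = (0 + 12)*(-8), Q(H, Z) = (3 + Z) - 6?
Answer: -391/388 ≈ -1.0077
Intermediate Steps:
Q(H, Z) = -3 + Z
B = -292 (B = -7 - 285 = -292)
F = -96 (F = 12*(-8) = -96)
P(a) = (-3 + a)/a
-P(B + F) = -(-3 + (-292 - 96))/(-292 - 96) = -(-3 - 388)/(-388) = -(-1)*(-391)/388 = -1*391/388 = -391/388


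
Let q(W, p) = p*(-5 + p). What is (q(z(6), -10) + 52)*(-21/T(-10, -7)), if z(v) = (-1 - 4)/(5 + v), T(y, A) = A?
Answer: 606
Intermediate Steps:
z(v) = -5/(5 + v)
(q(z(6), -10) + 52)*(-21/T(-10, -7)) = (-10*(-5 - 10) + 52)*(-21/(-7)) = (-10*(-15) + 52)*(-21*(-⅐)) = (150 + 52)*3 = 202*3 = 606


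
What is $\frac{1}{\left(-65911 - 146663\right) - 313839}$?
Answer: $- \frac{1}{526413} \approx -1.8996 \cdot 10^{-6}$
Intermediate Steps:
$\frac{1}{\left(-65911 - 146663\right) - 313839} = \frac{1}{-212574 - 313839} = \frac{1}{-526413} = - \frac{1}{526413}$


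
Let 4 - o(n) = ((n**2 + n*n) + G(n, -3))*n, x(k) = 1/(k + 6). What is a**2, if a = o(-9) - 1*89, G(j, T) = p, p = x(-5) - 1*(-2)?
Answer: 1960000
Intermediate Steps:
x(k) = 1/(6 + k)
p = 3 (p = 1/(6 - 5) - 1*(-2) = 1/1 + 2 = 1 + 2 = 3)
G(j, T) = 3
o(n) = 4 - n*(3 + 2*n**2) (o(n) = 4 - ((n**2 + n*n) + 3)*n = 4 - ((n**2 + n**2) + 3)*n = 4 - (2*n**2 + 3)*n = 4 - (3 + 2*n**2)*n = 4 - n*(3 + 2*n**2))
a = 1400 (a = (4 - 3*(-9) - 2*(-9)**3) - 1*89 = (4 + 27 - 2*(-729)) - 89 = (4 + 27 + 1458) - 89 = 1489 - 89 = 1400)
a**2 = 1400**2 = 1960000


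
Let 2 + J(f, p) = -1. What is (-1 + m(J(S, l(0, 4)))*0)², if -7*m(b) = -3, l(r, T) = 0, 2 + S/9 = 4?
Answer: 1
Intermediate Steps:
S = 18 (S = -18 + 9*4 = -18 + 36 = 18)
J(f, p) = -3 (J(f, p) = -2 - 1 = -3)
m(b) = 3/7 (m(b) = -⅐*(-3) = 3/7)
(-1 + m(J(S, l(0, 4)))*0)² = (-1 + (3/7)*0)² = (-1 + 0)² = (-1)² = 1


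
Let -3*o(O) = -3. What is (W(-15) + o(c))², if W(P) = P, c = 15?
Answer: 196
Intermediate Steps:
o(O) = 1 (o(O) = -⅓*(-3) = 1)
(W(-15) + o(c))² = (-15 + 1)² = (-14)² = 196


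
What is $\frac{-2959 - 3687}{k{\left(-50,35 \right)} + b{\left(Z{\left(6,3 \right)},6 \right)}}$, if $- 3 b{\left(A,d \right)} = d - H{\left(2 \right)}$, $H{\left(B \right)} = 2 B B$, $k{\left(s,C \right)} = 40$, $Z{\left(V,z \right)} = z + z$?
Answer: $- \frac{9969}{61} \approx -163.43$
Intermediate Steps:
$Z{\left(V,z \right)} = 2 z$
$H{\left(B \right)} = 2 B^{2}$
$b{\left(A,d \right)} = \frac{8}{3} - \frac{d}{3}$ ($b{\left(A,d \right)} = - \frac{d - 2 \cdot 2^{2}}{3} = - \frac{d - 2 \cdot 4}{3} = - \frac{d - 8}{3} = - \frac{-8 + d}{3} = \frac{8}{3} - \frac{d}{3}$)
$\frac{-2959 - 3687}{k{\left(-50,35 \right)} + b{\left(Z{\left(6,3 \right)},6 \right)}} = \frac{-2959 - 3687}{40 + \left(\frac{8}{3} - 2\right)} = - \frac{6646}{40 + \left(\frac{8}{3} - 2\right)} = - \frac{6646}{40 + \frac{2}{3}} = - \frac{6646}{\frac{122}{3}} = \left(-6646\right) \frac{3}{122} = - \frac{9969}{61}$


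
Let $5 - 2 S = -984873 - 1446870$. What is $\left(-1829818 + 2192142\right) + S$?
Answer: $1578198$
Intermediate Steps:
$S = 1215874$ ($S = \frac{5}{2} - \frac{-984873 - 1446870}{2} = \frac{5}{2} - - \frac{2431743}{2} = \frac{5}{2} + \frac{2431743}{2} = 1215874$)
$\left(-1829818 + 2192142\right) + S = \left(-1829818 + 2192142\right) + 1215874 = 362324 + 1215874 = 1578198$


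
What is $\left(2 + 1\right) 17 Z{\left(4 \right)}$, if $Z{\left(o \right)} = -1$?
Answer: $-51$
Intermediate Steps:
$\left(2 + 1\right) 17 Z{\left(4 \right)} = \left(2 + 1\right) 17 \left(-1\right) = 3 \cdot 17 \left(-1\right) = 51 \left(-1\right) = -51$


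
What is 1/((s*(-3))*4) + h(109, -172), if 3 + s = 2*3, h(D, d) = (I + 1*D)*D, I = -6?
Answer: 404171/36 ≈ 11227.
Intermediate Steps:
h(D, d) = D*(-6 + D) (h(D, d) = (-6 + 1*D)*D = (-6 + D)*D = D*(-6 + D))
s = 3 (s = -3 + 2*3 = -3 + 6 = 3)
1/((s*(-3))*4) + h(109, -172) = 1/((3*(-3))*4) + 109*(-6 + 109) = 1/(-9*4) + 109*103 = 1/(-36) + 11227 = -1/36 + 11227 = 404171/36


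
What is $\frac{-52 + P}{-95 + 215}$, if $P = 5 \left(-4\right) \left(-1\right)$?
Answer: $- \frac{4}{15} \approx -0.26667$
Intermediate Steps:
$P = 20$ ($P = \left(-20\right) \left(-1\right) = 20$)
$\frac{-52 + P}{-95 + 215} = \frac{-52 + 20}{-95 + 215} = - \frac{32}{120} = \left(-32\right) \frac{1}{120} = - \frac{4}{15}$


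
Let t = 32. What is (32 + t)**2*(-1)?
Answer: -4096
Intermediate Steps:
(32 + t)**2*(-1) = (32 + 32)**2*(-1) = 64**2*(-1) = 4096*(-1) = -4096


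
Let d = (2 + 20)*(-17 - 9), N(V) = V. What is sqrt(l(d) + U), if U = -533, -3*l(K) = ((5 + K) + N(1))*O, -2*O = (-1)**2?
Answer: I*sqrt(5646)/3 ≈ 25.047*I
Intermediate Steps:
O = -1/2 (O = -1/2*(-1)**2 = -1/2*1 = -1/2 ≈ -0.50000)
d = -572 (d = 22*(-26) = -572)
l(K) = 1 + K/6 (l(K) = -((5 + K) + 1)*(-1)/(3*2) = -(6 + K)*(-1)/(3*2) = -(-3 - K/2)/3 = 1 + K/6)
sqrt(l(d) + U) = sqrt((1 + (1/6)*(-572)) - 533) = sqrt((1 - 286/3) - 533) = sqrt(-283/3 - 533) = sqrt(-1882/3) = I*sqrt(5646)/3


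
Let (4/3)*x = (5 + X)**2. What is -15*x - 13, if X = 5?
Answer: -1138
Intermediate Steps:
x = 75 (x = 3*(5 + 5)**2/4 = (3/4)*10**2 = (3/4)*100 = 75)
-15*x - 13 = -15*75 - 13 = -1125 - 13 = -1138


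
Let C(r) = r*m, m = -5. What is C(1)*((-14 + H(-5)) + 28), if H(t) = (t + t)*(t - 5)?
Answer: -570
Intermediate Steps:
H(t) = 2*t*(-5 + t) (H(t) = (2*t)*(-5 + t) = 2*t*(-5 + t))
C(r) = -5*r (C(r) = r*(-5) = -5*r)
C(1)*((-14 + H(-5)) + 28) = (-5*1)*((-14 + 2*(-5)*(-5 - 5)) + 28) = -5*((-14 + 2*(-5)*(-10)) + 28) = -5*((-14 + 100) + 28) = -5*(86 + 28) = -5*114 = -570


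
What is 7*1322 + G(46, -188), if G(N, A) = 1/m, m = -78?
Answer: 721811/78 ≈ 9254.0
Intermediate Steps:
G(N, A) = -1/78 (G(N, A) = 1/(-78) = -1/78)
7*1322 + G(46, -188) = 7*1322 - 1/78 = 9254 - 1/78 = 721811/78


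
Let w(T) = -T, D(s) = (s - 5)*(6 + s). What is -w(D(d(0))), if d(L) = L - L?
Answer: -30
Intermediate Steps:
d(L) = 0
D(s) = (-5 + s)*(6 + s)
-w(D(d(0))) = -(-1)*(-30 + 0 + 0²) = -(-1)*(-30 + 0 + 0) = -(-1)*(-30) = -1*30 = -30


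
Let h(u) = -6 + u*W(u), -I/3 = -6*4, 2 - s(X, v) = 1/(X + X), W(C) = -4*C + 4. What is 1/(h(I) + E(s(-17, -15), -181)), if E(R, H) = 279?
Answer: -1/20175 ≈ -4.9566e-5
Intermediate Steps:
W(C) = 4 - 4*C
s(X, v) = 2 - 1/(2*X) (s(X, v) = 2 - 1/(X + X) = 2 - 1/(2*X))
I = 72 (I = -(-18)*4 = -3*(-24) = 72)
h(u) = -6 + u*(4 - 4*u)
1/(h(I) + E(s(-17, -15), -181)) = 1/((-6 - 4*72² + 4*72) + 279) = 1/((-6 - 4*5184 + 288) + 279) = 1/((-6 - 20736 + 288) + 279) = 1/(-20454 + 279) = 1/(-20175) = -1/20175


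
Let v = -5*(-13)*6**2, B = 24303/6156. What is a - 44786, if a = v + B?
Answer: -87091091/2052 ≈ -42442.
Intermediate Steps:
B = 8101/2052 (B = 24303*(1/6156) = 8101/2052 ≈ 3.9479)
v = 2340 (v = 65*36 = 2340)
a = 4809781/2052 (a = 2340 + 8101/2052 = 4809781/2052 ≈ 2343.9)
a - 44786 = 4809781/2052 - 44786 = -87091091/2052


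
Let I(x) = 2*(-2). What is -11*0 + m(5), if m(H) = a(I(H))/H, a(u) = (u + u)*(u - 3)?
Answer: 56/5 ≈ 11.200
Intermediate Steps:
I(x) = -4
a(u) = 2*u*(-3 + u) (a(u) = (2*u)*(-3 + u) = 2*u*(-3 + u))
m(H) = 56/H (m(H) = (2*(-4)*(-3 - 4))/H = (2*(-4)*(-7))/H = 56/H)
-11*0 + m(5) = -11*0 + 56/5 = 0 + 56*(⅕) = 0 + 56/5 = 56/5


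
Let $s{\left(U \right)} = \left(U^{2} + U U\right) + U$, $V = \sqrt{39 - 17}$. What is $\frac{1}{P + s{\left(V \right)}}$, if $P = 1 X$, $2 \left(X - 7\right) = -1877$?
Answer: $- \frac{3550}{3150537} - \frac{4 \sqrt{22}}{3150537} \approx -0.0011327$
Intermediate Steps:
$X = - \frac{1863}{2}$ ($X = 7 + \frac{1}{2} \left(-1877\right) = 7 - \frac{1877}{2} = - \frac{1863}{2} \approx -931.5$)
$V = \sqrt{22} \approx 4.6904$
$P = - \frac{1863}{2}$ ($P = 1 \left(- \frac{1863}{2}\right) = - \frac{1863}{2} \approx -931.5$)
$s{\left(U \right)} = U + 2 U^{2}$ ($s{\left(U \right)} = \left(U^{2} + U^{2}\right) + U = 2 U^{2} + U = U + 2 U^{2}$)
$\frac{1}{P + s{\left(V \right)}} = \frac{1}{- \frac{1863}{2} + \sqrt{22} \left(1 + 2 \sqrt{22}\right)}$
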